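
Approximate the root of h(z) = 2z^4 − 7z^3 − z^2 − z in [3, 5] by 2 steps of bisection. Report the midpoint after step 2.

3.5

z = 4 gives h = 44, positive; keep [3, 4]
z = 3.5 gives h = -15.75, negative; keep [3.5, 4]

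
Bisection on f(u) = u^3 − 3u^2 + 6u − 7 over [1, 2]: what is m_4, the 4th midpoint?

f(1.5) = -1.375 < 0, so the root lies in [1.5, 2]
f(1.75) = -0.328125 < 0, so the root lies in [1.75, 2]
f(1.875) = 0.294922 > 0, so the root lies in [1.75, 1.875]
f(1.8125) = -0.0261 < 0, so the root lies in [1.8125, 1.875]

1.8125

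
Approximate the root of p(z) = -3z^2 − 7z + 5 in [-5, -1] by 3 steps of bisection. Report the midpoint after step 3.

z = -3 gives p = -1, negative; keep [-3, -1]
z = -2 gives p = 7, positive; keep [-3, -2]
z = -2.5 gives p = 3.75, positive; keep [-3, -2.5]

-2.5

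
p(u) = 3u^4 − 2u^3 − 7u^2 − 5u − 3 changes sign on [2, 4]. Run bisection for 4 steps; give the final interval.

p(3) = 108 > 0, so the root lies in [2, 3]
p(2.5) = 26.6875 > 0, so the root lies in [2, 2.5]
p(2.25) = 4.417969 > 0, so the root lies in [2, 2.25]
p(2.125) = -3.2532 < 0, so the root lies in [2.125, 2.25]

[2.125, 2.25]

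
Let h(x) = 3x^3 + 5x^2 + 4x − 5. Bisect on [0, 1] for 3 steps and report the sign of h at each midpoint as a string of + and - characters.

-++

m = 0.5, h(m) = -1.375 (−); new bracket [0.5, 1]
m = 0.75, h(m) = 2.078125 (+); new bracket [0.5, 0.75]
m = 0.625, h(m) = 0.185547 (+); new bracket [0.5, 0.625]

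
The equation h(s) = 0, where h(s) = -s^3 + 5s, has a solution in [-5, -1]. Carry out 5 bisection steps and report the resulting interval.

[-2.25, -2.125]

h(-3) = 12 > 0, so the root lies in [-3, -1]
h(-2) = -2 < 0, so the root lies in [-3, -2]
h(-2.5) = 3.125 > 0, so the root lies in [-2.5, -2]
h(-2.25) = 0.1406 > 0, so the root lies in [-2.25, -2]
h(-2.125) = -1.0293 < 0, so the root lies in [-2.25, -2.125]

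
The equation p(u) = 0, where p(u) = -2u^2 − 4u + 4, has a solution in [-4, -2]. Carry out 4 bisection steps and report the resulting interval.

[-2.75, -2.625]

m = -3, p(m) = -2 (−); new bracket [-3, -2]
m = -2.5, p(m) = 1.5 (+); new bracket [-3, -2.5]
m = -2.75, p(m) = -0.125 (−); new bracket [-2.75, -2.5]
m = -2.625, p(m) = 0.7188 (+); new bracket [-2.75, -2.625]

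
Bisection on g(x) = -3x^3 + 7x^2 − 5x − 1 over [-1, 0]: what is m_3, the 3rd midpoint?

x = -0.5 gives g = 3.625, positive; keep [-0.5, 0]
x = -0.25 gives g = 0.734375, positive; keep [-0.25, 0]
x = -0.125 gives g = -0.259766, negative; keep [-0.25, -0.125]

-0.125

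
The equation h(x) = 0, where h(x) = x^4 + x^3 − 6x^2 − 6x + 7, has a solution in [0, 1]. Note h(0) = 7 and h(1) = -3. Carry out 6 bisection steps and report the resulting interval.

h(0.5) = 2.6875 > 0, so the root lies in [0.5, 1]
h(0.75) = -0.136719 < 0, so the root lies in [0.5, 0.75]
h(0.625) = 1.302979 > 0, so the root lies in [0.625, 0.75]
h(0.6875) = 0.5874 > 0, so the root lies in [0.6875, 0.75]
h(0.71875) = 0.2261 > 0, so the root lies in [0.71875, 0.75]
h(0.734375) = 0.0448 > 0, so the root lies in [0.734375, 0.75]

[0.734375, 0.75]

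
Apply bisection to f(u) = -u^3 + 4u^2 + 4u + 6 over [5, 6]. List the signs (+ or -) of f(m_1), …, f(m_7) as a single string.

----+--

m = 5.5, f(m) = -17.375 (−); new bracket [5, 5.5]
m = 5.25, f(m) = -7.453125 (−); new bracket [5, 5.25]
m = 5.125, f(m) = -3.048828 (−); new bracket [5, 5.125]
m = 5.0625, f(m) = -0.9807 (−); new bracket [5, 5.0625]
m = 5.03125, f(m) = 0.0205 (+); new bracket [5.03125, 5.0625]
m = 5.046875, f(m) = -0.4774 (−); new bracket [5.03125, 5.046875]
m = 5.0390625, f(m) = -0.2278 (−); new bracket [5.03125, 5.0390625]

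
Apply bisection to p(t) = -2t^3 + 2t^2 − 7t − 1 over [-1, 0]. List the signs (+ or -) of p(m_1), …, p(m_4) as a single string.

p(-0.5) = 3.25 > 0, so the root lies in [-0.5, 0]
p(-0.25) = 0.90625 > 0, so the root lies in [-0.25, 0]
p(-0.125) = -0.089844 < 0, so the root lies in [-0.25, -0.125]
p(-0.1875) = 0.396 > 0, so the root lies in [-0.1875, -0.125]

++-+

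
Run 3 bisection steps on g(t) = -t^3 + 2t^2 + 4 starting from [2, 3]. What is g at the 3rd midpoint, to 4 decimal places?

t = 2.5 gives g = 0.875, positive; keep [2.5, 3]
t = 2.75 gives g = -1.671875, negative; keep [2.5, 2.75]
t = 2.625 gives g = -0.306641, negative; keep [2.5, 2.625]

-0.3066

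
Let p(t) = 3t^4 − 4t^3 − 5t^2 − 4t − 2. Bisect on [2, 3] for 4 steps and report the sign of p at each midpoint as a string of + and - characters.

p(2.5) = 11.4375 > 0, so the root lies in [2, 2.5]
p(2.25) = -4.988281 < 0, so the root lies in [2.25, 2.5]
p(2.375) = 2.160889 > 0, so the root lies in [2.25, 2.375]
p(2.3125) = -1.6618 < 0, so the root lies in [2.3125, 2.375]

+-+-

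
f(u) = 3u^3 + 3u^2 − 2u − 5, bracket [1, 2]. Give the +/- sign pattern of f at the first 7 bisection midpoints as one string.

midpoint 1.5: f = 8.875 > 0 → [1, 1.5]
midpoint 1.25: f = 3.046875 > 0 → [1, 1.25]
midpoint 1.125: f = 0.818359 > 0 → [1, 1.125]
midpoint 1.0625: f = -0.1399 < 0 → [1.0625, 1.125]
midpoint 1.09375: f = 0.3267 > 0 → [1.0625, 1.09375]
midpoint 1.078125: f = 0.0903 > 0 → [1.0625, 1.078125]
midpoint 1.0703125: f = -0.0256 < 0 → [1.0703125, 1.078125]

+++-++-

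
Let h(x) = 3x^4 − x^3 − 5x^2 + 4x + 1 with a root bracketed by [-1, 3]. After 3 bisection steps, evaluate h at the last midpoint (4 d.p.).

x = 1 gives h = 2, positive; keep [-1, 1]
x = 0 gives h = 1, positive; keep [-1, 0]
x = -0.5 gives h = -1.9375, negative; keep [-0.5, 0]

-1.9375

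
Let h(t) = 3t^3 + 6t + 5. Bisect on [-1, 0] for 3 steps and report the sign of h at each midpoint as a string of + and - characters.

+-+

t = -0.5 gives h = 1.625, positive; keep [-1, -0.5]
t = -0.75 gives h = -0.765625, negative; keep [-0.75, -0.5]
t = -0.625 gives h = 0.517578, positive; keep [-0.75, -0.625]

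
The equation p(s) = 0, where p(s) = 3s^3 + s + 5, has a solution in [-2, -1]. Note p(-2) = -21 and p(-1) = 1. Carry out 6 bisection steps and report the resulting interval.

s = -1.5 gives p = -6.625, negative; keep [-1.5, -1]
s = -1.25 gives p = -2.109375, negative; keep [-1.25, -1]
s = -1.125 gives p = -0.396484, negative; keep [-1.125, -1]
s = -1.0625 gives p = 0.3391, positive; keep [-1.125, -1.0625]
s = -1.09375 gives p = -0.0191, negative; keep [-1.09375, -1.0625]
s = -1.078125 gives p = 0.1624, positive; keep [-1.09375, -1.078125]

[-1.09375, -1.078125]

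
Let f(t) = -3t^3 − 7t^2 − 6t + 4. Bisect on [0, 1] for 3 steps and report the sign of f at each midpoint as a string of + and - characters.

m = 0.5, f(m) = -1.125 (−); new bracket [0, 0.5]
m = 0.25, f(m) = 2.015625 (+); new bracket [0.25, 0.5]
m = 0.375, f(m) = 0.607422 (+); new bracket [0.375, 0.5]

-++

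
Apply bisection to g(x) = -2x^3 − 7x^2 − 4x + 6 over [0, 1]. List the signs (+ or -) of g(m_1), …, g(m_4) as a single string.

+-+-

midpoint 0.5: g = 2 > 0 → [0.5, 1]
midpoint 0.75: g = -1.78125 < 0 → [0.5, 0.75]
midpoint 0.625: g = 0.277344 > 0 → [0.625, 0.75]
midpoint 0.6875: g = -0.7085 < 0 → [0.625, 0.6875]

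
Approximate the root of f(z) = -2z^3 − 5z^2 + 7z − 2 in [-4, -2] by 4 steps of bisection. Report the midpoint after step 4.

-3.625

midpoint -3: f = -14 < 0 → [-4, -3]
midpoint -3.5: f = -2 < 0 → [-4, -3.5]
midpoint -3.75: f = 6.90625 > 0 → [-3.75, -3.5]
midpoint -3.625: f = 2.1914 > 0 → [-3.625, -3.5]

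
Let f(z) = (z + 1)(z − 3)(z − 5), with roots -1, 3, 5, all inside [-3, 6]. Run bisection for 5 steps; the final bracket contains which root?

-1

m = 1.5, f(m) = 13.125 (+); new bracket [-3, 1.5]
m = -0.75, f(m) = 5.390625 (+); new bracket [-3, -0.75]
m = -1.875, f(m) = -29.326172 (−); new bracket [-1.875, -0.75]
m = -1.3125, f(m) = -8.5071 (−); new bracket [-1.3125, -0.75]
m = -1.03125, f(m) = -0.7598 (−); new bracket [-1.03125, -0.75]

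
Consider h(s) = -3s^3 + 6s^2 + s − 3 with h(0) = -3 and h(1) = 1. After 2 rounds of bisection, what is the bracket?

h(0.5) = -1.375 < 0, so the root lies in [0.5, 1]
h(0.75) = -0.140625 < 0, so the root lies in [0.75, 1]

[0.75, 1]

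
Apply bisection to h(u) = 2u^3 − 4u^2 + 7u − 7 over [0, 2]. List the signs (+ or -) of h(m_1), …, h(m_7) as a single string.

-+-+-+-

midpoint 1: h = -2 < 0 → [1, 2]
midpoint 1.5: h = 1.25 > 0 → [1, 1.5]
midpoint 1.25: h = -0.59375 < 0 → [1.25, 1.5]
midpoint 1.375: h = 0.2617 > 0 → [1.25, 1.375]
midpoint 1.3125: h = -0.1812 < 0 → [1.3125, 1.375]
midpoint 1.34375: h = 0.0363 > 0 → [1.3125, 1.34375]
midpoint 1.328125: h = -0.0734 < 0 → [1.328125, 1.34375]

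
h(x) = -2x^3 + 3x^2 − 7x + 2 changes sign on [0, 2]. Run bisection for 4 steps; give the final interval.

[0.25, 0.375]

h(1) = -4 < 0, so the root lies in [0, 1]
h(0.5) = -1 < 0, so the root lies in [0, 0.5]
h(0.25) = 0.40625 > 0, so the root lies in [0.25, 0.5]
h(0.375) = -0.3086 < 0, so the root lies in [0.25, 0.375]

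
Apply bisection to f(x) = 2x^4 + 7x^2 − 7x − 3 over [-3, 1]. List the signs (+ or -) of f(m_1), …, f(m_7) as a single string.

+-+-+-+

x = -1 gives f = 13, positive; keep [-1, 1]
x = 0 gives f = -3, negative; keep [-1, 0]
x = -0.5 gives f = 2.375, positive; keep [-0.5, 0]
x = -0.25 gives f = -0.8047, negative; keep [-0.5, -0.25]
x = -0.375 gives f = 0.6489, positive; keep [-0.375, -0.25]
x = -0.3125 gives f = -0.1098, negative; keep [-0.375, -0.3125]
x = -0.34375 gives f = 0.2613, positive; keep [-0.34375, -0.3125]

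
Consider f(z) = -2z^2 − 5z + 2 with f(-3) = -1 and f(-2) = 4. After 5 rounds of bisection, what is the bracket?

z = -2.5 gives f = 2, positive; keep [-3, -2.5]
z = -2.75 gives f = 0.625, positive; keep [-3, -2.75]
z = -2.875 gives f = -0.15625, negative; keep [-2.875, -2.75]
z = -2.8125 gives f = 0.2422, positive; keep [-2.875, -2.8125]
z = -2.84375 gives f = 0.0449, positive; keep [-2.875, -2.84375]

[-2.875, -2.84375]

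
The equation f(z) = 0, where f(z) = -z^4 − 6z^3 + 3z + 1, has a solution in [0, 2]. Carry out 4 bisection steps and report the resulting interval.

[0.75, 0.875]

f(1) = -3 < 0, so the root lies in [0, 1]
f(0.5) = 1.6875 > 0, so the root lies in [0.5, 1]
f(0.75) = 0.402344 > 0, so the root lies in [0.75, 1]
f(0.875) = -0.9807 < 0, so the root lies in [0.75, 0.875]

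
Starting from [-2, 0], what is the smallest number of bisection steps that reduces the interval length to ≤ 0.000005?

Width after n steps is 2/2^n. Need 2^n ≥ 2/0.000005 = 400000.
2^18 = 262144 < 400000 ≤ 2^19 = 524288, so n = 19.

19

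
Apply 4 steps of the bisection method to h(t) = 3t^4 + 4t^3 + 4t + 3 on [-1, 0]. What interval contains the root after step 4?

[-0.625, -0.5625]

midpoint -0.5: h = 0.6875 > 0 → [-1, -0.5]
midpoint -0.75: h = -0.738281 < 0 → [-0.75, -0.5]
midpoint -0.625: h = -0.018799 < 0 → [-0.625, -0.5]
midpoint -0.5625: h = 0.3384 > 0 → [-0.625, -0.5625]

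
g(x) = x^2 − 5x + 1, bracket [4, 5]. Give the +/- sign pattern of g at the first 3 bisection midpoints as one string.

--+

g(4.5) = -1.25 < 0, so the root lies in [4.5, 5]
g(4.75) = -0.1875 < 0, so the root lies in [4.75, 5]
g(4.875) = 0.390625 > 0, so the root lies in [4.75, 4.875]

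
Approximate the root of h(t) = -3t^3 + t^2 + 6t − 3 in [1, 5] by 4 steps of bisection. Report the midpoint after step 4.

h(3) = -57 < 0, so the root lies in [1, 3]
h(2) = -11 < 0, so the root lies in [1, 2]
h(1.5) = -1.875 < 0, so the root lies in [1, 1.5]
h(1.25) = 0.2031 > 0, so the root lies in [1.25, 1.5]

1.25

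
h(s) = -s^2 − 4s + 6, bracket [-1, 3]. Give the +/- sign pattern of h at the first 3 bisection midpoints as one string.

+--

m = 1, h(m) = 1 (+); new bracket [1, 3]
m = 2, h(m) = -6 (−); new bracket [1, 2]
m = 1.5, h(m) = -2.25 (−); new bracket [1, 1.5]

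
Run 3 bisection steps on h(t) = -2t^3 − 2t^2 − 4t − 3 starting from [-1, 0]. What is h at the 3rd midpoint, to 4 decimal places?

0.3086

midpoint -0.5: h = -1.25 < 0 → [-1, -0.5]
midpoint -0.75: h = -0.28125 < 0 → [-1, -0.75]
midpoint -0.875: h = 0.308594 > 0 → [-0.875, -0.75]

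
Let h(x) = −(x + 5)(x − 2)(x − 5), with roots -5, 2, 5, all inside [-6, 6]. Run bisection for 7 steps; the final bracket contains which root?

x = 0 gives h = -50, negative; keep [-6, 0]
x = -3 gives h = -80, negative; keep [-6, -3]
x = -4.5 gives h = -30.875, negative; keep [-6, -4.5]
x = -5.25 gives h = 18.5781, positive; keep [-5.25, -4.5]
x = -4.875 gives h = -8.4863, negative; keep [-5.25, -4.875]
x = -5.0625 gives h = 4.4417, positive; keep [-5.0625, -4.875]
x = -4.96875 gives h = -2.1709, negative; keep [-5.0625, -4.96875]

-5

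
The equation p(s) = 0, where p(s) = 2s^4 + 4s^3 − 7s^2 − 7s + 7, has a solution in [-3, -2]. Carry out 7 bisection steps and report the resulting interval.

s = -2.5 gives p = -3.625, negative; keep [-3, -2.5]
s = -2.75 gives p = 4.507812, positive; keep [-2.75, -2.5]
s = -2.625 gives p = -0.249512, negative; keep [-2.75, -2.625]
s = -2.6875 gives p = 1.9439, positive; keep [-2.6875, -2.625]
s = -2.65625 gives p = 0.8025, positive; keep [-2.65625, -2.625]
s = -2.640625 gives p = 0.2655, positive; keep [-2.640625, -2.625]
s = -2.6328125 gives p = 0.0053, positive; keep [-2.6328125, -2.625]

[-2.6328125, -2.625]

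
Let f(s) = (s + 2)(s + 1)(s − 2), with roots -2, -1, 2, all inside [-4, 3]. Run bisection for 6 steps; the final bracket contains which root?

2

m = -0.5, f(m) = -1.875 (−); new bracket [-0.5, 3]
m = 1.25, f(m) = -5.484375 (−); new bracket [1.25, 3]
m = 2.125, f(m) = 1.611328 (+); new bracket [1.25, 2.125]
m = 1.6875, f(m) = -3.0969 (−); new bracket [1.6875, 2.125]
m = 1.90625, f(m) = -1.0643 (−); new bracket [1.90625, 2.125]
m = 2.015625, f(m) = 0.1892 (+); new bracket [1.90625, 2.015625]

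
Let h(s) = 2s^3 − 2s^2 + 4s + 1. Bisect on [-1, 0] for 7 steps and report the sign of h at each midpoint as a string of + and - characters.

m = -0.5, h(m) = -1.75 (−); new bracket [-0.5, 0]
m = -0.25, h(m) = -0.15625 (−); new bracket [-0.25, 0]
m = -0.125, h(m) = 0.464844 (+); new bracket [-0.25, -0.125]
m = -0.1875, h(m) = 0.1665 (+); new bracket [-0.25, -0.1875]
m = -0.21875, h(m) = 0.0084 (+); new bracket [-0.25, -0.21875]
m = -0.234375, h(m) = -0.0731 (−); new bracket [-0.234375, -0.21875]
m = -0.2265625, h(m) = -0.0322 (−); new bracket [-0.2265625, -0.21875]

--+++--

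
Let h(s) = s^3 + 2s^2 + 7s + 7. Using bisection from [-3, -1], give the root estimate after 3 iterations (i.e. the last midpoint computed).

h(-2) = -7 < 0, so the root lies in [-2, -1]
h(-1.5) = -2.375 < 0, so the root lies in [-1.5, -1]
h(-1.25) = -0.578125 < 0, so the root lies in [-1.25, -1]

-1.25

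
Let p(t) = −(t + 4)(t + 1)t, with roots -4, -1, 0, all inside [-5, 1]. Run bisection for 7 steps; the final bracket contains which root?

-4

p(-2) = -4 < 0, so the root lies in [-5, -2]
p(-3.5) = -4.375 < 0, so the root lies in [-5, -3.5]
p(-4.25) = 3.453125 > 0, so the root lies in [-4.25, -3.5]
p(-3.875) = -1.3926 < 0, so the root lies in [-4.25, -3.875]
p(-4.0625) = 0.7776 > 0, so the root lies in [-4.0625, -3.875]
p(-3.96875) = -0.3682 < 0, so the root lies in [-4.0625, -3.96875]
p(-4.015625) = 0.1892 > 0, so the root lies in [-4.015625, -3.96875]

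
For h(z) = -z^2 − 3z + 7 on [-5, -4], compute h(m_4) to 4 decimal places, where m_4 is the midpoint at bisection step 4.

-0.1289

midpoint -4.5: h = 0.25 > 0 → [-5, -4.5]
midpoint -4.75: h = -1.3125 < 0 → [-4.75, -4.5]
midpoint -4.625: h = -0.515625 < 0 → [-4.625, -4.5]
midpoint -4.5625: h = -0.1289 < 0 → [-4.5625, -4.5]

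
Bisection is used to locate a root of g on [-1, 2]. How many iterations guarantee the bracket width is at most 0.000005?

20

Width after n steps is 3/2^n. Need 2^n ≥ 3/0.000005 = 600000.
2^19 = 524288 < 600000 ≤ 2^20 = 1048576, so n = 20.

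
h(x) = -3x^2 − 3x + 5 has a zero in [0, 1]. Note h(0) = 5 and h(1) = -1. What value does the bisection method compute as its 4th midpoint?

0.9375

h(0.5) = 2.75 > 0, so the root lies in [0.5, 1]
h(0.75) = 1.0625 > 0, so the root lies in [0.75, 1]
h(0.875) = 0.078125 > 0, so the root lies in [0.875, 1]
h(0.9375) = -0.4492 < 0, so the root lies in [0.875, 0.9375]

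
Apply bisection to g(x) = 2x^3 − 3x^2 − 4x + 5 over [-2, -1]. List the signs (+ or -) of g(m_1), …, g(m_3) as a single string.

-+-

x = -1.5 gives g = -2.5, negative; keep [-1.5, -1]
x = -1.25 gives g = 1.40625, positive; keep [-1.5, -1.25]
x = -1.375 gives g = -0.371094, negative; keep [-1.375, -1.25]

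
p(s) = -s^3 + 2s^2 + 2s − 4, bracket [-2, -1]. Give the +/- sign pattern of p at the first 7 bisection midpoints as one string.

+--+-+-

p(-1.5) = 0.875 > 0, so the root lies in [-1.5, -1]
p(-1.25) = -1.421875 < 0, so the root lies in [-1.5, -1.25]
p(-1.375) = -0.369141 < 0, so the root lies in [-1.5, -1.375]
p(-1.4375) = 0.2283 > 0, so the root lies in [-1.4375, -1.375]
p(-1.40625) = -0.0765 < 0, so the root lies in [-1.4375, -1.40625]
p(-1.421875) = 0.0744 > 0, so the root lies in [-1.421875, -1.40625]
p(-1.4140625) = -0.0015 < 0, so the root lies in [-1.421875, -1.4140625]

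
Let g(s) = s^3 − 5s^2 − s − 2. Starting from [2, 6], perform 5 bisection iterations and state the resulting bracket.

m = 4, g(m) = -22 (−); new bracket [4, 6]
m = 5, g(m) = -7 (−); new bracket [5, 6]
m = 5.5, g(m) = 7.625 (+); new bracket [5, 5.5]
m = 5.25, g(m) = -0.3594 (−); new bracket [5.25, 5.5]
m = 5.375, g(m) = 3.459 (+); new bracket [5.25, 5.375]

[5.25, 5.375]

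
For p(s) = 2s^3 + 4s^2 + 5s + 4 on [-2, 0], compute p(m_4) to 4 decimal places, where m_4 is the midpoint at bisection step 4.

p(-1) = 1 > 0, so the root lies in [-2, -1]
p(-1.5) = -1.25 < 0, so the root lies in [-1.5, -1]
p(-1.25) = 0.09375 > 0, so the root lies in [-1.5, -1.25]
p(-1.375) = -0.5117 < 0, so the root lies in [-1.375, -1.25]

-0.5117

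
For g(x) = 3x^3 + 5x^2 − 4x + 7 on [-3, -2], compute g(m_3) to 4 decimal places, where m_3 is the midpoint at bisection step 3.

-2.3105

m = -2.5, g(m) = 1.375 (+); new bracket [-3, -2.5]
m = -2.75, g(m) = -6.578125 (−); new bracket [-2.75, -2.5]
m = -2.625, g(m) = -2.310547 (−); new bracket [-2.625, -2.5]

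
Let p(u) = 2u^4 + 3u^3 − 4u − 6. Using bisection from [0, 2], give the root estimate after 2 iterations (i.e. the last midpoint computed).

midpoint 1: p = -5 < 0 → [1, 2]
midpoint 1.5: p = 8.25 > 0 → [1, 1.5]

1.5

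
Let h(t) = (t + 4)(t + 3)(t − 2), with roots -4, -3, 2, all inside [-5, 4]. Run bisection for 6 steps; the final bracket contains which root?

h(-0.5) = -21.875 < 0, so the root lies in [-0.5, 4]
h(1.75) = -6.828125 < 0, so the root lies in [1.75, 4]
h(2.875) = 35.341797 > 0, so the root lies in [1.75, 2.875]
h(2.3125) = 10.4797 > 0, so the root lies in [1.75, 2.3125]
h(2.03125) = 0.9483 > 0, so the root lies in [1.75, 2.03125]
h(1.890625) = -3.151 < 0, so the root lies in [1.890625, 2.03125]

2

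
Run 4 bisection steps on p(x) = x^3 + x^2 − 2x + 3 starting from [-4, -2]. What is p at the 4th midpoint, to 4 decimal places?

-0.0059

m = -3, p(m) = -9 (−); new bracket [-3, -2]
m = -2.5, p(m) = -1.375 (−); new bracket [-2.5, -2]
m = -2.25, p(m) = 1.171875 (+); new bracket [-2.5, -2.25]
m = -2.375, p(m) = -0.0059 (−); new bracket [-2.375, -2.25]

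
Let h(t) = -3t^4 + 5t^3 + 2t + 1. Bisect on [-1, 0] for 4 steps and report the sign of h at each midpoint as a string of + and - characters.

m = -0.5, h(m) = -0.8125 (−); new bracket [-0.5, 0]
m = -0.25, h(m) = 0.410156 (+); new bracket [-0.5, -0.25]
m = -0.375, h(m) = -0.072998 (−); new bracket [-0.375, -0.25]
m = -0.3125, h(m) = 0.1938 (+); new bracket [-0.375, -0.3125]

-+-+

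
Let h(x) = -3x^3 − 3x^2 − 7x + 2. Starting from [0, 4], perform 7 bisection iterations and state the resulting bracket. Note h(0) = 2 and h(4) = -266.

midpoint 2: h = -48 < 0 → [0, 2]
midpoint 1: h = -11 < 0 → [0, 1]
midpoint 0.5: h = -2.625 < 0 → [0, 0.5]
midpoint 0.25: h = 0.0156 > 0 → [0.25, 0.5]
midpoint 0.375: h = -1.2051 < 0 → [0.25, 0.375]
midpoint 0.3125: h = -0.572 < 0 → [0.25, 0.3125]
midpoint 0.28125: h = -0.2728 < 0 → [0.25, 0.28125]

[0.25, 0.28125]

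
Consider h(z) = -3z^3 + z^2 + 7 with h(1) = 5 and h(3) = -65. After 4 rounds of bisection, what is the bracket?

h(2) = -13 < 0, so the root lies in [1, 2]
h(1.5) = -0.875 < 0, so the root lies in [1, 1.5]
h(1.25) = 2.703125 > 0, so the root lies in [1.25, 1.5]
h(1.375) = 1.0918 > 0, so the root lies in [1.375, 1.5]

[1.375, 1.5]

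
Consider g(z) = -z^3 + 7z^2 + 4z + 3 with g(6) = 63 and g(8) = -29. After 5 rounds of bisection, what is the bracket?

z = 7 gives g = 31, positive; keep [7, 8]
z = 7.5 gives g = 4.875, positive; keep [7.5, 8]
z = 7.75 gives g = -11.046875, negative; keep [7.5, 7.75]
z = 7.625 gives g = -2.8379, negative; keep [7.5, 7.625]
z = 7.5625 gives g = 1.0798, positive; keep [7.5625, 7.625]

[7.5625, 7.625]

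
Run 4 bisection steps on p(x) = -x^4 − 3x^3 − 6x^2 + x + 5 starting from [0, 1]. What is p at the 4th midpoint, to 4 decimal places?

midpoint 0.5: p = 3.5625 > 0 → [0.5, 1]
midpoint 0.75: p = 0.792969 > 0 → [0.75, 1]
midpoint 0.875: p = -1.314697 < 0 → [0.75, 0.875]
midpoint 0.8125: p = -0.1934 < 0 → [0.75, 0.8125]

-0.1934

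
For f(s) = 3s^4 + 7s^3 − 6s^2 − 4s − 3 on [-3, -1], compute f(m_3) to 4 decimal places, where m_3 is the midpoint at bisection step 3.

-11.3789

f(-2) = -27 < 0, so the root lies in [-3, -2]
f(-2.5) = -22.6875 < 0, so the root lies in [-3, -2.5]
f(-2.75) = -11.378906 < 0, so the root lies in [-3, -2.75]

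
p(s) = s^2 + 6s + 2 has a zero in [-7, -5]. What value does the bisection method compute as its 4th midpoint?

-5.625

s = -6 gives p = 2, positive; keep [-6, -5]
s = -5.5 gives p = -0.75, negative; keep [-6, -5.5]
s = -5.75 gives p = 0.5625, positive; keep [-5.75, -5.5]
s = -5.625 gives p = -0.1094, negative; keep [-5.75, -5.625]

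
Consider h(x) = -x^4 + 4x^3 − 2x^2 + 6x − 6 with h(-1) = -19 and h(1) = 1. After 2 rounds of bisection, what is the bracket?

[0.5, 1]

m = 0, h(m) = -6 (−); new bracket [0, 1]
m = 0.5, h(m) = -3.0625 (−); new bracket [0.5, 1]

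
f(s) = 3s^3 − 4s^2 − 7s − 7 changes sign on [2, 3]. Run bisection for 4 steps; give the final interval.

s = 2.5 gives f = -2.625, negative; keep [2.5, 3]
s = 2.75 gives f = 5.890625, positive; keep [2.5, 2.75]
s = 2.625 gives f = 1.326172, positive; keep [2.5, 2.625]
s = 2.5625 gives f = -0.7239, negative; keep [2.5625, 2.625]

[2.5625, 2.625]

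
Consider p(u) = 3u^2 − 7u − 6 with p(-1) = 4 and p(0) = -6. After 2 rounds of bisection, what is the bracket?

m = -0.5, p(m) = -1.75 (−); new bracket [-1, -0.5]
m = -0.75, p(m) = 0.9375 (+); new bracket [-0.75, -0.5]

[-0.75, -0.5]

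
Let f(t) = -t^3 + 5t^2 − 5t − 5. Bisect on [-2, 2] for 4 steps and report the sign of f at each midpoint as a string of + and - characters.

-+-+

t = 0 gives f = -5, negative; keep [-2, 0]
t = -1 gives f = 6, positive; keep [-1, 0]
t = -0.5 gives f = -1.125, negative; keep [-1, -0.5]
t = -0.75 gives f = 1.9844, positive; keep [-0.75, -0.5]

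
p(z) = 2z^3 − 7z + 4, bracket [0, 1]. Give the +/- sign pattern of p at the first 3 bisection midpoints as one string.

+-+

p(0.5) = 0.75 > 0, so the root lies in [0.5, 1]
p(0.75) = -0.40625 < 0, so the root lies in [0.5, 0.75]
p(0.625) = 0.113281 > 0, so the root lies in [0.625, 0.75]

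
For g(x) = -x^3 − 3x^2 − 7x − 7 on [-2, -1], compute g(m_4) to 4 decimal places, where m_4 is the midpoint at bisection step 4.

-0.1663

midpoint -1.5: g = 0.125 > 0 → [-1.5, -1]
midpoint -1.25: g = -0.984375 < 0 → [-1.5, -1.25]
midpoint -1.375: g = -0.447266 < 0 → [-1.5, -1.375]
midpoint -1.4375: g = -0.1663 < 0 → [-1.5, -1.4375]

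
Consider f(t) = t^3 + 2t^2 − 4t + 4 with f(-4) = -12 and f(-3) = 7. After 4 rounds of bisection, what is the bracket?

m = -3.5, f(m) = -0.375 (−); new bracket [-3.5, -3]
m = -3.25, f(m) = 3.796875 (+); new bracket [-3.5, -3.25]
m = -3.375, f(m) = 1.837891 (+); new bracket [-3.5, -3.375]
m = -3.4375, f(m) = 0.7639 (+); new bracket [-3.5, -3.4375]

[-3.5, -3.4375]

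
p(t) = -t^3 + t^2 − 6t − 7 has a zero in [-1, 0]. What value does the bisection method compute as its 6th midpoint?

p(-0.5) = -3.625 < 0, so the root lies in [-1, -0.5]
p(-0.75) = -1.515625 < 0, so the root lies in [-1, -0.75]
p(-0.875) = -0.314453 < 0, so the root lies in [-1, -0.875]
p(-0.9375) = 0.3279 > 0, so the root lies in [-0.9375, -0.875]
p(-0.90625) = 0.0031 > 0, so the root lies in [-0.90625, -0.875]
p(-0.890625) = -0.1566 < 0, so the root lies in [-0.90625, -0.890625]

-0.890625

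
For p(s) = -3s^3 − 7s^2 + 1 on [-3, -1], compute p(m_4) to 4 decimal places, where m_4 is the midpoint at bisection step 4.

1.7051

s = -2 gives p = -3, negative; keep [-3, -2]
s = -2.5 gives p = 4.125, positive; keep [-2.5, -2]
s = -2.25 gives p = -0.265625, negative; keep [-2.5, -2.25]
s = -2.375 gives p = 1.7051, positive; keep [-2.375, -2.25]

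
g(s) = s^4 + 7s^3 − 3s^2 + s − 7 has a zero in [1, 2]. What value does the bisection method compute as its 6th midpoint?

1.046875

midpoint 1.5: g = 16.4375 > 0 → [1, 1.5]
midpoint 1.25: g = 5.675781 > 0 → [1, 1.25]
midpoint 1.125: g = 1.896729 > 0 → [1, 1.125]
midpoint 1.0625: g = 0.3465 > 0 → [1, 1.0625]
midpoint 1.03125: g = -0.3512 < 0 → [1.03125, 1.0625]
midpoint 1.046875: g = -0.0086 < 0 → [1.046875, 1.0625]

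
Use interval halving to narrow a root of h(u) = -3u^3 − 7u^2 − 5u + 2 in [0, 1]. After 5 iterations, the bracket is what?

midpoint 0.5: h = -2.625 < 0 → [0, 0.5]
midpoint 0.25: h = 0.265625 > 0 → [0.25, 0.5]
midpoint 0.375: h = -1.017578 < 0 → [0.25, 0.375]
midpoint 0.3125: h = -0.3376 < 0 → [0.25, 0.3125]
midpoint 0.28125: h = -0.0267 < 0 → [0.25, 0.28125]

[0.25, 0.28125]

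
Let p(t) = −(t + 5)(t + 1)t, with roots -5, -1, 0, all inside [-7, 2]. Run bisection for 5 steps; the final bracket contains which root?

-5

p(-2.5) = -9.375 < 0, so the root lies in [-7, -2.5]
p(-4.75) = -4.453125 < 0, so the root lies in [-7, -4.75]
p(-5.875) = 25.060547 > 0, so the root lies in [-5.875, -4.75]
p(-5.3125) = 7.1594 > 0, so the root lies in [-5.3125, -4.75]
p(-5.03125) = 0.6338 > 0, so the root lies in [-5.03125, -4.75]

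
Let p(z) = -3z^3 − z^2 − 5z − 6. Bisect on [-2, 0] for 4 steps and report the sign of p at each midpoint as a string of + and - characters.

m = -1, p(m) = 1 (+); new bracket [-1, 0]
m = -0.5, p(m) = -3.375 (−); new bracket [-1, -0.5]
m = -0.75, p(m) = -1.546875 (−); new bracket [-1, -0.75]
m = -0.875, p(m) = -0.3809 (−); new bracket [-1, -0.875]

+---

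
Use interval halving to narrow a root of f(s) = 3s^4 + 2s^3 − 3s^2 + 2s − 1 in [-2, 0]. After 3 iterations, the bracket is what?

[-1.75, -1.5]

s = -1 gives f = -5, negative; keep [-2, -1]
s = -1.5 gives f = -2.3125, negative; keep [-2, -1.5]
s = -1.75 gives f = 3.730469, positive; keep [-1.75, -1.5]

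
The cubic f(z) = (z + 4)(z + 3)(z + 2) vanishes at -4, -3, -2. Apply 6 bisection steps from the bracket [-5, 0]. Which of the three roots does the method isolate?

z = -2.5 gives f = -0.375, negative; keep [-2.5, 0]
z = -1.25 gives f = 3.609375, positive; keep [-2.5, -1.25]
z = -1.875 gives f = 0.298828, positive; keep [-2.5, -1.875]
z = -2.1875 gives f = -0.2761, negative; keep [-2.1875, -1.875]
z = -2.03125 gives f = -0.0596, negative; keep [-2.03125, -1.875]
z = -1.953125 gives f = 0.1004, positive; keep [-2.03125, -1.953125]

-2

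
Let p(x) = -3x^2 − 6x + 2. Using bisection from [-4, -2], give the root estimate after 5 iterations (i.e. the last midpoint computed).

-2.3125

x = -3 gives p = -7, negative; keep [-3, -2]
x = -2.5 gives p = -1.75, negative; keep [-2.5, -2]
x = -2.25 gives p = 0.3125, positive; keep [-2.5, -2.25]
x = -2.375 gives p = -0.6719, negative; keep [-2.375, -2.25]
x = -2.3125 gives p = -0.168, negative; keep [-2.3125, -2.25]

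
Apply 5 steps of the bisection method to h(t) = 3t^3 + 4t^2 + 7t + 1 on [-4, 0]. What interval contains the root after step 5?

[-0.25, -0.125]

m = -2, h(m) = -21 (−); new bracket [-2, 0]
m = -1, h(m) = -5 (−); new bracket [-1, 0]
m = -0.5, h(m) = -1.875 (−); new bracket [-0.5, 0]
m = -0.25, h(m) = -0.5469 (−); new bracket [-0.25, 0]
m = -0.125, h(m) = 0.1816 (+); new bracket [-0.25, -0.125]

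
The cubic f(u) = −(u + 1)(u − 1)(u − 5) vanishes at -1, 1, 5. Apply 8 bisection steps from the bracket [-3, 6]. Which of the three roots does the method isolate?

5

midpoint 1.5: f = 4.375 > 0 → [1.5, 6]
midpoint 3.75: f = 16.328125 > 0 → [3.75, 6]
midpoint 4.875: f = 2.845703 > 0 → [4.875, 6]
midpoint 5.4375: f = -12.4978 < 0 → [4.875, 5.4375]
midpoint 5.15625: f = -3.998 < 0 → [4.875, 5.15625]
midpoint 5.015625: f = -0.3774 < 0 → [4.875, 5.015625]
midpoint 4.9453125: f = 1.2828 > 0 → [4.9453125, 5.015625]
midpoint 4.98046875: f = 0.4649 > 0 → [4.98046875, 5.015625]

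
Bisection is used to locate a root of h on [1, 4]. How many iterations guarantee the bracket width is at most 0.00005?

Width after n steps is 3/2^n. Need 2^n ≥ 3/0.00005 = 60000.
2^15 = 32768 < 60000 ≤ 2^16 = 65536, so n = 16.

16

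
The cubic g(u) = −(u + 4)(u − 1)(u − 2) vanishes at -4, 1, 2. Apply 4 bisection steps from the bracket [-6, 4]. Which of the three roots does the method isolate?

midpoint -1: g = -18 < 0 → [-6, -1]
midpoint -3.5: g = -12.375 < 0 → [-6, -3.5]
midpoint -4.75: g = 29.109375 > 0 → [-4.75, -3.5]
midpoint -4.125: g = 3.9238 > 0 → [-4.125, -3.5]

-4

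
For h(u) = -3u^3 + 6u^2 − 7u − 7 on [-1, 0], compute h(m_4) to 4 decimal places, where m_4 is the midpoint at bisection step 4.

u = -0.5 gives h = -1.625, negative; keep [-1, -0.5]
u = -0.75 gives h = 2.890625, positive; keep [-0.75, -0.5]
u = -0.625 gives h = 0.451172, positive; keep [-0.625, -0.5]
u = -0.5625 gives h = -0.6301, negative; keep [-0.625, -0.5625]

-0.6301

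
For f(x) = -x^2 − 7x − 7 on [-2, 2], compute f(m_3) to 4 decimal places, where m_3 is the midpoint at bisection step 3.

1.2500

m = 0, f(m) = -7 (−); new bracket [-2, 0]
m = -1, f(m) = -1 (−); new bracket [-2, -1]
m = -1.5, f(m) = 1.25 (+); new bracket [-1.5, -1]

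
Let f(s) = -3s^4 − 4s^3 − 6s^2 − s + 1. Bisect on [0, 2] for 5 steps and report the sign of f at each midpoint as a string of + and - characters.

--+--

m = 1, f(m) = -13 (−); new bracket [0, 1]
m = 0.5, f(m) = -1.6875 (−); new bracket [0, 0.5]
m = 0.25, f(m) = 0.300781 (+); new bracket [0.25, 0.5]
m = 0.375, f(m) = -0.489 (−); new bracket [0.25, 0.375]
m = 0.3125, f(m) = -0.0491 (−); new bracket [0.25, 0.3125]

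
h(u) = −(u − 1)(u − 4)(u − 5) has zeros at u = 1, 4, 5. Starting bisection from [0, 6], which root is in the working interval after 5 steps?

1

m = 3, h(m) = -4 (−); new bracket [0, 3]
m = 1.5, h(m) = -4.375 (−); new bracket [0, 1.5]
m = 0.75, h(m) = 3.453125 (+); new bracket [0.75, 1.5]
m = 1.125, h(m) = -1.3926 (−); new bracket [0.75, 1.125]
m = 0.9375, h(m) = 0.7776 (+); new bracket [0.9375, 1.125]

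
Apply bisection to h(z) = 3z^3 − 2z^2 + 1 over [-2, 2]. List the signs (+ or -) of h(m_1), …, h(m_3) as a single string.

+-+

m = 0, h(m) = 1 (+); new bracket [-2, 0]
m = -1, h(m) = -4 (−); new bracket [-1, 0]
m = -0.5, h(m) = 0.125 (+); new bracket [-1, -0.5]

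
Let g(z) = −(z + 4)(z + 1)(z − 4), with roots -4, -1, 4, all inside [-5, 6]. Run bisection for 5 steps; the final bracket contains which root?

4

midpoint 0.5: g = 23.625 > 0 → [0.5, 6]
midpoint 3.25: g = 23.109375 > 0 → [3.25, 6]
midpoint 4.625: g = -30.322266 < 0 → [3.25, 4.625]
midpoint 3.9375: g = 2.4495 > 0 → [3.9375, 4.625]
midpoint 4.28125: g = -12.3006 < 0 → [3.9375, 4.28125]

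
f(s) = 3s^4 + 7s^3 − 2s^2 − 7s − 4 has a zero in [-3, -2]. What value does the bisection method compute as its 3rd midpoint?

-2.375

s = -2.5 gives f = 8.8125, positive; keep [-2.5, -2]
s = -2.25 gives f = -1.222656, negative; keep [-2.5, -2.25]
s = -2.375 gives f = 3.018311, positive; keep [-2.375, -2.25]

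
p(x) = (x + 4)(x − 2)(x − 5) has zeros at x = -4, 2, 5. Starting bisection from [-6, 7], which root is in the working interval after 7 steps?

-4

p(0.5) = 30.375 > 0, so the root lies in [-6, 0.5]
p(-2.75) = 46.015625 > 0, so the root lies in [-6, -2.75]
p(-4.375) = -22.412109 < 0, so the root lies in [-4.375, -2.75]
p(-3.5625) = 20.8376 > 0, so the root lies in [-4.375, -3.5625]
p(-3.96875) = 1.6729 > 0, so the root lies in [-4.375, -3.96875]
p(-4.171875) = -9.7294 < 0, so the root lies in [-4.171875, -3.96875]
p(-4.0703125) = -3.8714 < 0, so the root lies in [-4.0703125, -3.96875]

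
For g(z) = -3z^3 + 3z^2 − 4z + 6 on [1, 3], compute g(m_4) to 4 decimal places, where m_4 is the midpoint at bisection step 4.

g(2) = -14 < 0, so the root lies in [1, 2]
g(1.5) = -3.375 < 0, so the root lies in [1, 1.5]
g(1.25) = -0.171875 < 0, so the root lies in [1, 1.25]
g(1.125) = 1.0254 > 0, so the root lies in [1.125, 1.25]

1.0254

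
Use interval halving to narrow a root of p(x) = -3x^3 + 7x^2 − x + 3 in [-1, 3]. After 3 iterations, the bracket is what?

x = 1 gives p = 6, positive; keep [1, 3]
x = 2 gives p = 5, positive; keep [2, 3]
x = 2.5 gives p = -2.625, negative; keep [2, 2.5]

[2, 2.5]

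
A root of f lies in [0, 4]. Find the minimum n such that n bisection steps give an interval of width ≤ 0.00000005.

27

Width after n steps is 4/2^n. Need 2^n ≥ 4/0.00000005 = 80000000.
2^26 = 67108864 < 80000000 ≤ 2^27 = 134217728, so n = 27.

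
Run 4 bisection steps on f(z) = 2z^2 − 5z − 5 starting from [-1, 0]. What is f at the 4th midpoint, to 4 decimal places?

0.3828

m = -0.5, f(m) = -2 (−); new bracket [-1, -0.5]
m = -0.75, f(m) = -0.125 (−); new bracket [-1, -0.75]
m = -0.875, f(m) = 0.90625 (+); new bracket [-0.875, -0.75]
m = -0.8125, f(m) = 0.3828 (+); new bracket [-0.8125, -0.75]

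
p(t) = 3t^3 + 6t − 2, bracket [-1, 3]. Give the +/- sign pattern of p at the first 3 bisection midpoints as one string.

m = 1, p(m) = 7 (+); new bracket [-1, 1]
m = 0, p(m) = -2 (−); new bracket [0, 1]
m = 0.5, p(m) = 1.375 (+); new bracket [0, 0.5]

+-+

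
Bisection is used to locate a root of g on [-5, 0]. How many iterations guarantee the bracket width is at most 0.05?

Width after n steps is 5/2^n. Need 2^n ≥ 5/0.05 = 100.
2^6 = 64 < 100 ≤ 2^7 = 128, so n = 7.

7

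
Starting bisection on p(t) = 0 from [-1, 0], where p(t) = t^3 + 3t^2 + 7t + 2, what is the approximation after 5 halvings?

m = -0.5, p(m) = -0.875 (−); new bracket [-0.5, 0]
m = -0.25, p(m) = 0.421875 (+); new bracket [-0.5, -0.25]
m = -0.375, p(m) = -0.255859 (−); new bracket [-0.375, -0.25]
m = -0.3125, p(m) = 0.075 (+); new bracket [-0.375, -0.3125]
m = -0.34375, p(m) = -0.0924 (−); new bracket [-0.34375, -0.3125]

-0.34375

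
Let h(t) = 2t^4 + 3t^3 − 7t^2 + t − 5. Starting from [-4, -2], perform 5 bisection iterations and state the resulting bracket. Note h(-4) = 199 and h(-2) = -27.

m = -3, h(m) = 10 (+); new bracket [-3, -2]
m = -2.5, h(m) = -20 (−); new bracket [-3, -2.5]
m = -2.75, h(m) = -8.695312 (−); new bracket [-3, -2.75]
m = -2.875, h(m) = -0.3843 (−); new bracket [-3, -2.875]
m = -2.9375, h(m) = 4.534 (+); new bracket [-2.9375, -2.875]

[-2.9375, -2.875]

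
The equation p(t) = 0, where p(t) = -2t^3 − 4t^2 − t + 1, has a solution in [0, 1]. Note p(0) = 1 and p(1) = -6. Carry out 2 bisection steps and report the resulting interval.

[0.25, 0.5]

p(0.5) = -0.75 < 0, so the root lies in [0, 0.5]
p(0.25) = 0.46875 > 0, so the root lies in [0.25, 0.5]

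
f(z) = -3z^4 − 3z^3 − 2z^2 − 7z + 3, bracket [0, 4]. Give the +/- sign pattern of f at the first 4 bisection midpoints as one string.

---+

z = 2 gives f = -91, negative; keep [0, 2]
z = 1 gives f = -12, negative; keep [0, 1]
z = 0.5 gives f = -1.5625, negative; keep [0, 0.5]
z = 0.25 gives f = 1.0664, positive; keep [0.25, 0.5]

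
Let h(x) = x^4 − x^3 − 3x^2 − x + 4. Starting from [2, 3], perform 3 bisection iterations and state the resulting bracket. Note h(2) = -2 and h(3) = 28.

midpoint 2.5: h = 6.1875 > 0 → [2, 2.5]
midpoint 2.25: h = 0.800781 > 0 → [2, 2.25]
midpoint 2.125: h = -0.876709 < 0 → [2.125, 2.25]

[2.125, 2.25]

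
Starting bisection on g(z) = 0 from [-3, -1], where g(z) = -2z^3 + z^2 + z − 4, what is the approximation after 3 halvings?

-1.25

m = -2, g(m) = 14 (+); new bracket [-2, -1]
m = -1.5, g(m) = 3.5 (+); new bracket [-1.5, -1]
m = -1.25, g(m) = 0.21875 (+); new bracket [-1.25, -1]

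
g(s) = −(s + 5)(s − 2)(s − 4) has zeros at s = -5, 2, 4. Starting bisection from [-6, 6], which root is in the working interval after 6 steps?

midpoint 0: g = -40 < 0 → [-6, 0]
midpoint -3: g = -70 < 0 → [-6, -3]
midpoint -4.5: g = -27.625 < 0 → [-6, -4.5]
midpoint -5.25: g = 16.7656 > 0 → [-5.25, -4.5]
midpoint -4.875: g = -7.627 < 0 → [-5.25, -4.875]
midpoint -5.0625: g = 4.0002 > 0 → [-5.0625, -4.875]

-5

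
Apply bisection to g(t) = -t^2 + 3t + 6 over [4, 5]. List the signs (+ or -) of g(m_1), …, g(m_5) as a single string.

-+-++

g(4.5) = -0.75 < 0, so the root lies in [4, 4.5]
g(4.25) = 0.6875 > 0, so the root lies in [4.25, 4.5]
g(4.375) = -0.015625 < 0, so the root lies in [4.25, 4.375]
g(4.3125) = 0.3398 > 0, so the root lies in [4.3125, 4.375]
g(4.34375) = 0.1631 > 0, so the root lies in [4.34375, 4.375]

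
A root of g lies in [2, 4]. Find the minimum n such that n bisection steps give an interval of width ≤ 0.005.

Width after n steps is 2/2^n. Need 2^n ≥ 2/0.005 = 400.
2^8 = 256 < 400 ≤ 2^9 = 512, so n = 9.

9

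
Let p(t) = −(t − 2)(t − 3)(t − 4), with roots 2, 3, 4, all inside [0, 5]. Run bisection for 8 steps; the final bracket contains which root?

t = 2.5 gives p = -0.375, negative; keep [0, 2.5]
t = 1.25 gives p = 3.609375, positive; keep [1.25, 2.5]
t = 1.875 gives p = 0.298828, positive; keep [1.875, 2.5]
t = 2.1875 gives p = -0.2761, negative; keep [1.875, 2.1875]
t = 2.03125 gives p = -0.0596, negative; keep [1.875, 2.03125]
t = 1.953125 gives p = 0.1004, positive; keep [1.953125, 2.03125]
t = 1.9921875 gives p = 0.0158, positive; keep [1.9921875, 2.03125]
t = 2.01171875 gives p = -0.023, negative; keep [1.9921875, 2.01171875]

2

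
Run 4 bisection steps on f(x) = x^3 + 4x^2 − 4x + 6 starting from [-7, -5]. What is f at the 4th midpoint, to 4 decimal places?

m = -6, f(m) = -42 (−); new bracket [-6, -5]
m = -5.5, f(m) = -17.375 (−); new bracket [-5.5, -5]
m = -5.25, f(m) = -7.453125 (−); new bracket [-5.25, -5]
m = -5.125, f(m) = -3.0488 (−); new bracket [-5.125, -5]

-3.0488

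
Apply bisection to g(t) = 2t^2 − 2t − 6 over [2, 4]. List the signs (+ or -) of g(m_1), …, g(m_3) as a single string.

midpoint 3: g = 6 > 0 → [2, 3]
midpoint 2.5: g = 1.5 > 0 → [2, 2.5]
midpoint 2.25: g = -0.375 < 0 → [2.25, 2.5]

++-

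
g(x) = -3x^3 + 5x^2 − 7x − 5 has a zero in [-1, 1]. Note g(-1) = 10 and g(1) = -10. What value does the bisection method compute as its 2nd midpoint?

x = 0 gives g = -5, negative; keep [-1, 0]
x = -0.5 gives g = 0.125, positive; keep [-0.5, 0]

-0.5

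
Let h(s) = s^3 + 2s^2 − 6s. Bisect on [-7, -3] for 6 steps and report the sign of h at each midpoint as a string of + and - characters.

--+-+-

m = -5, h(m) = -45 (−); new bracket [-5, -3]
m = -4, h(m) = -8 (−); new bracket [-4, -3]
m = -3.5, h(m) = 2.625 (+); new bracket [-4, -3.5]
m = -3.75, h(m) = -2.1094 (−); new bracket [-3.75, -3.5]
m = -3.625, h(m) = 0.3965 (+); new bracket [-3.75, -3.625]
m = -3.6875, h(m) = -0.821 (−); new bracket [-3.6875, -3.625]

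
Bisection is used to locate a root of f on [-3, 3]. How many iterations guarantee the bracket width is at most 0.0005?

Width after n steps is 6/2^n. Need 2^n ≥ 6/0.0005 = 12000.
2^13 = 8192 < 12000 ≤ 2^14 = 16384, so n = 14.

14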